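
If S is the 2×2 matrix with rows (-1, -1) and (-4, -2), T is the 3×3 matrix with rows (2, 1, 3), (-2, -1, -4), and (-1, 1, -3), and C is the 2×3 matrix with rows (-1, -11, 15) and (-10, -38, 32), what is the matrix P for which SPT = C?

P = [[5, 1, 4], [5, 5, 3]]

Isolating P: multiply by S⁻¹ from the left and T⁻¹ from the right, so P = S⁻¹CT⁻¹.
det S = -2; the adjugate gives S⁻¹ = [[1, -1/2], [-2, 1/2]].
det T = 3; the adjugate gives T⁻¹ = [[7/3, 2, -1/3], [-2/3, -1, 2/3], [-1, -1, 0]].
S⁻¹C = [[4, 8, -1], [-3, 3, -14]].
P = (S⁻¹C)T⁻¹ = [[5, 1, 4], [5, 5, 3]].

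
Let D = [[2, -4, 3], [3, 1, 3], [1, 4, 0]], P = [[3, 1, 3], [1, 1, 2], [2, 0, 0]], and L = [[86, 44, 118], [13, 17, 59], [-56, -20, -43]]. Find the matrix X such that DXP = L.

X = [[5, 3, -3], [-2, -5, -3], [4, -4, -5]]

Isolating X: multiply by D⁻¹ from the left and P⁻¹ from the right, so X = D⁻¹LP⁻¹.
det D = -3, so D⁻¹ = [[4, -4, 5], [-1, 1, -1], [-11/3, 4, -14/3]].
det P = -2; the adjugate gives P⁻¹ = [[0, 0, 1/2], [-2, 3, 3/2], [1, -1, -1]].
D⁻¹L = [[12, 8, 21], [-17, -7, -16], [-2, 0, 4]].
X = (D⁻¹L)P⁻¹ = [[5, 3, -3], [-2, -5, -3], [4, -4, -5]].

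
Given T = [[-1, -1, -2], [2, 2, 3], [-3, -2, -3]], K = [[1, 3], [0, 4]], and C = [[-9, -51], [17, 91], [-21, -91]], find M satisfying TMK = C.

M = [[4, -3], [3, 5], [1, 2]]

Left-multiply by T⁻¹ and right-multiply by K⁻¹: M = T⁻¹CK⁻¹.
det T = -1; the adjugate gives T⁻¹ = [[0, -1, -1], [3, 3, 1], [-2, -1, 0]].
det K = 4; the adjugate gives K⁻¹ = [[1, -3/4], [0, 1/4]].
T⁻¹C = [[4, 0], [3, 29], [1, 11]].
M = (T⁻¹C)K⁻¹ = [[4, -3], [3, 5], [1, 2]].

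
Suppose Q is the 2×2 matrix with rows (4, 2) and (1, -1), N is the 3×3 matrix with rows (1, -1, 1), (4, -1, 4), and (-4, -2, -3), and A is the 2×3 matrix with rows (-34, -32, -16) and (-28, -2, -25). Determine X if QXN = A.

X = [[-3, 1, 4], [-3, 5, 1]]

Isolating X: multiply by Q⁻¹ from the left and N⁻¹ from the right, so X = Q⁻¹AN⁻¹.
det Q = -6; the adjugate gives Q⁻¹ = [[1/6, 1/3], [1/6, -2/3]].
det N = 3; the adjugate gives N⁻¹ = [[11/3, -5/3, -1], [-4/3, 1/3, 0], [-4, 2, 1]].
Q⁻¹A = [[-15, -6, -11], [13, -4, 14]].
X = (Q⁻¹A)N⁻¹ = [[-3, 1, 4], [-3, 5, 1]].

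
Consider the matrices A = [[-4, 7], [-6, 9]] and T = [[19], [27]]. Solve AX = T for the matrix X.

Left-multiplying both sides by A⁻¹ gives X = A⁻¹T.
det A = 6; the adjugate gives A⁻¹ = [[3/2, -7/6], [1, -2/3]].
X = A⁻¹T = [[3/2, -7/6], [1, -2/3]] · [[19], [27]] = [[-3], [1]].

X = [[-3], [1]]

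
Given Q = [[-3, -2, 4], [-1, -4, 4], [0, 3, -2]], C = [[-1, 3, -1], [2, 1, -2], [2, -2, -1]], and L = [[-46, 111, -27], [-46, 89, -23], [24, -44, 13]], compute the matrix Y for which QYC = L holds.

Y = [[-2, -5, 5], [-4, 0, -1], [5, -4, 2]]

Y = Q⁻¹LC⁻¹ (apply Q⁻¹ on the left and C⁻¹ on the right).
Q has determinant 4; Q⁻¹ = [[-1, 2, 2], [-1/2, 3/2, 2], [-3/4, 9/4, 5/2]].
C has determinant 5; C⁻¹ = [[-1, 1, -1], [-2/5, 3/5, -4/5], [-6/5, 4/5, -7/5]].
Q⁻¹L = [[2, -21, 7], [2, -10, 5], [-9, 7, 1]].
Y = (Q⁻¹L)C⁻¹ = [[-2, -5, 5], [-4, 0, -1], [5, -4, 2]].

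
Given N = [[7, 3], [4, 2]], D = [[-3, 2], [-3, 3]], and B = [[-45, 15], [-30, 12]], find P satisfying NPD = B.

P = [[3, -3], [3, 2]]

P = N⁻¹BD⁻¹ (apply N⁻¹ on the left and D⁻¹ on the right).
det N = 2, so N⁻¹ = [[1, -3/2], [-2, 7/2]].
det D = -3, so D⁻¹ = [[-1, 2/3], [-1, 1]].
N⁻¹B = [[0, -3], [-15, 12]].
P = (N⁻¹B)D⁻¹ = [[3, -3], [3, 2]].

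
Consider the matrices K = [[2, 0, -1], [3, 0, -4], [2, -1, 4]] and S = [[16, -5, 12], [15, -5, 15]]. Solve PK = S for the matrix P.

P = [[0, 2, 5], [1, 1, 5]]

Right-multiplying both sides by K⁻¹ gives P = SK⁻¹.
det K = -5, so K⁻¹ = [[4/5, -1/5, 0], [4, -2, -1], [3/5, -2/5, 0]].
P = SK⁻¹ = [[16, -5, 12], [15, -5, 15]] · [[4/5, -1/5, 0], [4, -2, -1], [3/5, -2/5, 0]] = [[0, 2, 5], [1, 1, 5]].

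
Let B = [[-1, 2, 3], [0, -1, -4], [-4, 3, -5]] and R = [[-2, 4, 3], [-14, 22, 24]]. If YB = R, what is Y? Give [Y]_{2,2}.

Right-multiplying both sides by B⁻¹ gives Y = RB⁻¹.
B has determinant 3; B⁻¹ = [[17/3, 19/3, -5/3], [16/3, 17/3, -4/3], [-4/3, -5/3, 1/3]].
Y = RB⁻¹ = [[-2, 4, 3], [-14, 22, 24]] · [[17/3, 19/3, -5/3], [16/3, 17/3, -4/3], [-4/3, -5/3, 1/3]] = [[6, 5, -1], [6, -4, 2]].

-4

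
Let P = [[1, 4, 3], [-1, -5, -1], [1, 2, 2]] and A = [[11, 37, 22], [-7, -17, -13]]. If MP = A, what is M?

Since P sits to the right of M, M = AP⁻¹.
det P = 5, so P⁻¹ = [[-8/5, -2/5, 11/5], [1/5, -1/5, -2/5], [3/5, 2/5, -1/5]].
M = AP⁻¹ = [[11, 37, 22], [-7, -17, -13]] · [[-8/5, -2/5, 11/5], [1/5, -1/5, -2/5], [3/5, 2/5, -1/5]] = [[3, -3, 5], [0, 1, -6]].

M = [[3, -3, 5], [0, 1, -6]]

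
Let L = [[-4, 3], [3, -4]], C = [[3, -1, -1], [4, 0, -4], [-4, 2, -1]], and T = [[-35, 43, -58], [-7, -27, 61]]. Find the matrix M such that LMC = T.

Isolating M: multiply by L⁻¹ from the left and C⁻¹ from the right, so M = L⁻¹TC⁻¹.
det L = 7; the adjugate gives L⁻¹ = [[-4/7, -3/7], [-3/7, -4/7]].
det C = -4; the adjugate gives C⁻¹ = [[-2, 3/4, -1], [-5, 7/4, -2], [-2, 1/2, -1]].
L⁻¹T = [[23, -13, 7], [19, -3, -10]].
M = (L⁻¹T)C⁻¹ = [[5, -2, -4], [-3, 4, -3]].

M = [[5, -2, -4], [-3, 4, -3]]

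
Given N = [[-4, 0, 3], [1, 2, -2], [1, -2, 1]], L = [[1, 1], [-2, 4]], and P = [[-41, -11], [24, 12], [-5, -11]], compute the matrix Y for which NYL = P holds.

Y = N⁻¹PL⁻¹ (apply N⁻¹ on the left and L⁻¹ on the right).
det N = -4; the adjugate gives N⁻¹ = [[1/2, 3/2, 3/2], [3/4, 7/4, 5/4], [1, 2, 2]].
L has determinant 6; L⁻¹ = [[2/3, -1/6], [1/3, 1/6]].
N⁻¹P = [[8, -4], [5, -1], [-3, -9]].
Y = (N⁻¹P)L⁻¹ = [[4, -2], [3, -1], [-5, -1]].

Y = [[4, -2], [3, -1], [-5, -1]]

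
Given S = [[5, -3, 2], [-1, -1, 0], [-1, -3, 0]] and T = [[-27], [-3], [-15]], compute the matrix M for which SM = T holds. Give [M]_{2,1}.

6

S is on the left of M, so left-multiply by S⁻¹: M = S⁻¹T.
det S = 4; the adjugate gives S⁻¹ = [[0, -3/2, 1/2], [0, 1/2, -1/2], [1/2, 9/2, -2]].
M = S⁻¹T = [[0, -3/2, 1/2], [0, 1/2, -1/2], [1/2, 9/2, -2]] · [[-27], [-3], [-15]] = [[-3], [6], [3]].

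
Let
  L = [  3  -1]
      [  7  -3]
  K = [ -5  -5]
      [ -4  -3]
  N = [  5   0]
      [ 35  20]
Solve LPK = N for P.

P = L⁻¹NK⁻¹ (apply L⁻¹ on the left and K⁻¹ on the right).
L has determinant -2; L⁻¹ = [[3/2, -1/2], [7/2, -3/2]].
det K = -5; the adjugate gives K⁻¹ = [[3/5, -1], [-4/5, 1]].
L⁻¹N = [[-10, -10], [-35, -30]].
P = (L⁻¹N)K⁻¹ = [[2, 0], [3, 5]].

P = [[2, 0], [3, 5]]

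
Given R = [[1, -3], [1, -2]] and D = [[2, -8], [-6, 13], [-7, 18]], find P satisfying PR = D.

P = [[4, -2], [-1, -5], [-4, -3]]

R is on the right of P, so right-multiply by R⁻¹: P = DR⁻¹.
R has determinant 1; R⁻¹ = [[-2, 3], [-1, 1]].
P = DR⁻¹ = [[2, -8], [-6, 13], [-7, 18]] · [[-2, 3], [-1, 1]] = [[4, -2], [-1, -5], [-4, -3]].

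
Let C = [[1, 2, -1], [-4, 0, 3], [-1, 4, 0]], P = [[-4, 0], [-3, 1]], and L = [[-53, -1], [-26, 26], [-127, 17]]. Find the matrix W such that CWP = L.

W = C⁻¹LP⁻¹ (apply C⁻¹ on the left and P⁻¹ on the right).
C has determinant -2; C⁻¹ = [[6, 2, -3], [3/2, 1/2, -1/2], [8, 3, -4]].
P has determinant -4; P⁻¹ = [[-1/4, 0], [-3/4, 1]].
C⁻¹L = [[11, -5], [-29, 3], [6, 2]].
W = (C⁻¹L)P⁻¹ = [[1, -5], [5, 3], [-3, 2]].

W = [[1, -5], [5, 3], [-3, 2]]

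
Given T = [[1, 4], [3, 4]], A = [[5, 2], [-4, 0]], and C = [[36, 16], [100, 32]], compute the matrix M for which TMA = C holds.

M = [[4, -3], [1, 1]]

Isolating M: multiply by T⁻¹ from the left and A⁻¹ from the right, so M = T⁻¹CA⁻¹.
T has determinant -8; T⁻¹ = [[-1/2, 1/2], [3/8, -1/8]].
A has determinant 8; A⁻¹ = [[0, -1/4], [1/2, 5/8]].
T⁻¹C = [[32, 8], [1, 2]].
M = (T⁻¹C)A⁻¹ = [[4, -3], [1, 1]].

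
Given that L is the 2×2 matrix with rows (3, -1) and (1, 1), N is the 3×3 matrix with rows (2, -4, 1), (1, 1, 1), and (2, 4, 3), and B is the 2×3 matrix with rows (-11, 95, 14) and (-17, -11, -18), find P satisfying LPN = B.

P = [[-4, -3, 2], [2, -4, -5]]

Isolating P: multiply by L⁻¹ from the left and N⁻¹ from the right, so P = L⁻¹BN⁻¹.
det L = 4; the adjugate gives L⁻¹ = [[1/4, 1/4], [-1/4, 3/4]].
N has determinant 4; N⁻¹ = [[-1/4, 4, -5/4], [-1/4, 1, -1/4], [1/2, -4, 3/2]].
L⁻¹B = [[-7, 21, -1], [-10, -32, -17]].
P = (L⁻¹B)N⁻¹ = [[-4, -3, 2], [2, -4, -5]].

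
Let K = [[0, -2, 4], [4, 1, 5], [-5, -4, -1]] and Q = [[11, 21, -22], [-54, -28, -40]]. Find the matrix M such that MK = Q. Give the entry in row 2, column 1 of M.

Right-multiplying both sides by K⁻¹ gives M = QK⁻¹.
det K = -2, so K⁻¹ = [[-19/2, 9, 7], [21/2, -10, -8], [11/2, -5, -4]].
M = QK⁻¹ = [[11, 21, -22], [-54, -28, -40]] · [[-19/2, 9, 7], [21/2, -10, -8], [11/2, -5, -4]] = [[-5, -1, -3], [-1, -6, 6]].

-1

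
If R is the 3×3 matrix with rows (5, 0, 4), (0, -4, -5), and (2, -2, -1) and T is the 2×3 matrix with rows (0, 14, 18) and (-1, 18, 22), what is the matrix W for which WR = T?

W = [[2, -1, -5], [1, -3, -3]]

Right-multiplying both sides by R⁻¹ gives W = TR⁻¹.
det R = 2, so R⁻¹ = [[-3, -4, 8], [-5, -13/2, 25/2], [4, 5, -10]].
W = TR⁻¹ = [[0, 14, 18], [-1, 18, 22]] · [[-3, -4, 8], [-5, -13/2, 25/2], [4, 5, -10]] = [[2, -1, -5], [1, -3, -3]].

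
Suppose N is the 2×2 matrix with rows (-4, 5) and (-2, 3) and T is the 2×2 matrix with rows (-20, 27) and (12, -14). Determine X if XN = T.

N is on the right of X, so right-multiply by N⁻¹: X = TN⁻¹.
N has determinant -2; N⁻¹ = [[-3/2, 5/2], [-1, 2]].
X = TN⁻¹ = [[-20, 27], [12, -14]] · [[-3/2, 5/2], [-1, 2]] = [[3, 4], [-4, 2]].

X = [[3, 4], [-4, 2]]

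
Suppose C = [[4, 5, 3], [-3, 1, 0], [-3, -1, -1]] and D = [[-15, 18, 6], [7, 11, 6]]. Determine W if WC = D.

Since C sits to the right of W, W = DC⁻¹.
det C = -1; the adjugate gives C⁻¹ = [[1, -2, 3], [3, -5, 9], [-6, 11, -19]].
W = DC⁻¹ = [[-15, 18, 6], [7, 11, 6]] · [[1, -2, 3], [3, -5, 9], [-6, 11, -19]] = [[3, 6, 3], [4, -3, 6]].

W = [[3, 6, 3], [4, -3, 6]]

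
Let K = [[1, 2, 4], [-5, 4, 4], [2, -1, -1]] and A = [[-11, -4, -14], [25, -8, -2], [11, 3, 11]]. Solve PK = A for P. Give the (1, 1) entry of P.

-5

K is on the right of P, so right-multiply by K⁻¹: P = AK⁻¹.
det K = -6, so K⁻¹ = [[0, 1/3, 4/3], [-1/2, 3/2, 4], [1/2, -5/6, -7/3]].
P = AK⁻¹ = [[-11, -4, -14], [25, -8, -2], [11, 3, 11]] · [[0, 1/3, 4/3], [-1/2, 3/2, 4], [1/2, -5/6, -7/3]] = [[-5, 2, 2], [3, -2, 6], [4, -1, 1]].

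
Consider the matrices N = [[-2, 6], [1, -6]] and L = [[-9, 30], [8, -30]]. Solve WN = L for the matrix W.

W = [[4, -1], [-3, 2]]

N is on the right of W, so right-multiply by N⁻¹: W = LN⁻¹.
N has determinant 6; N⁻¹ = [[-1, -1], [-1/6, -1/3]].
W = LN⁻¹ = [[-9, 30], [8, -30]] · [[-1, -1], [-1/6, -1/3]] = [[4, -1], [-3, 2]].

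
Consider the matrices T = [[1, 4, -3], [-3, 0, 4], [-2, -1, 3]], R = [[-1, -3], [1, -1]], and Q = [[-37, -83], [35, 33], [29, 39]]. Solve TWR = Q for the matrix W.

Isolating W: multiply by T⁻¹ from the left and R⁻¹ from the right, so W = T⁻¹QR⁻¹.
T has determinant -1; T⁻¹ = [[-4, 9, -16], [-1, 3, -5], [-3, 7, -12]].
det R = 4; the adjugate gives R⁻¹ = [[-1/4, 3/4], [-1/4, -1/4]].
T⁻¹Q = [[-1, 5], [-3, -13], [8, 12]].
W = (T⁻¹Q)R⁻¹ = [[-1, -2], [4, 1], [-5, 3]].

W = [[-1, -2], [4, 1], [-5, 3]]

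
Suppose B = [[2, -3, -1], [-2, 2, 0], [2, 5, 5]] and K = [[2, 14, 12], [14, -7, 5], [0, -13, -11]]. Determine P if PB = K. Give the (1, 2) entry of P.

Right-multiplying both sides by B⁻¹ gives P = KB⁻¹.
det B = 4, so B⁻¹ = [[5/2, 5/2, 1/2], [5/2, 3, 1/2], [-7/2, -4, -1/2]].
P = KB⁻¹ = [[2, 14, 12], [14, -7, 5], [0, -13, -11]] · [[5/2, 5/2, 1/2], [5/2, 3, 1/2], [-7/2, -4, -1/2]] = [[-2, -1, 2], [0, -6, 1], [6, 5, -1]].

-1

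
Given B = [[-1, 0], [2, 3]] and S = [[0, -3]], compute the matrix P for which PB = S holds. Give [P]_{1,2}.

Right-multiplying both sides by B⁻¹ gives P = SB⁻¹.
B has determinant -3; B⁻¹ = [[-1, 0], [2/3, 1/3]].
P = SB⁻¹ = [[0, -3]] · [[-1, 0], [2/3, 1/3]] = [[-2, -1]].

-1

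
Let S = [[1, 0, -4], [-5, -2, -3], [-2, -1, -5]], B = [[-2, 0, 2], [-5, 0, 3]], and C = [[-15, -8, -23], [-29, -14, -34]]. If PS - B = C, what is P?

PS = C + B = [[-17, -8, -21], [-34, -14, -31]].
Since S sits to the right of P, P = (C + B)S⁻¹.
det S = 3; the adjugate gives S⁻¹ = [[7/3, 4/3, -8/3], [-19/3, -13/3, 23/3], [1/3, 1/3, -2/3]].
P = (C + B)S⁻¹ = [[4, 5, -2], [-1, 5, 4]].

P = [[4, 5, -2], [-1, 5, 4]]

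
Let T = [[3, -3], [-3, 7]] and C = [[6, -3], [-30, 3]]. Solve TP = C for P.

Since T multiplies P on the left, P = T⁻¹C.
det T = 12; the adjugate gives T⁻¹ = [[7/12, 1/4], [1/4, 1/4]].
P = T⁻¹C = [[7/12, 1/4], [1/4, 1/4]] · [[6, -3], [-30, 3]] = [[-4, -1], [-6, 0]].

P = [[-4, -1], [-6, 0]]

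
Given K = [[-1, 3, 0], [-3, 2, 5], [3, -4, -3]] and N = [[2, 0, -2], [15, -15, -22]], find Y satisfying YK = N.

Since K sits to the right of Y, Y = NK⁻¹.
det K = 4; the adjugate gives K⁻¹ = [[7/2, 9/4, 15/4], [3/2, 3/4, 5/4], [3/2, 5/4, 7/4]].
Y = NK⁻¹ = [[2, 0, -2], [15, -15, -22]] · [[7/2, 9/4, 15/4], [3/2, 3/4, 5/4], [3/2, 5/4, 7/4]] = [[4, 2, 4], [-3, -5, -1]].

Y = [[4, 2, 4], [-3, -5, -1]]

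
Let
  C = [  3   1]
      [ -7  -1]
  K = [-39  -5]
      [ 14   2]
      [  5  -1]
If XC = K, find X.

X = [[1, 6], [0, -2], [-3, -2]]

Since C sits to the right of X, X = KC⁻¹.
det C = 4; the adjugate gives C⁻¹ = [[-1/4, -1/4], [7/4, 3/4]].
X = KC⁻¹ = [[-39, -5], [14, 2], [5, -1]] · [[-1/4, -1/4], [7/4, 3/4]] = [[1, 6], [0, -2], [-3, -2]].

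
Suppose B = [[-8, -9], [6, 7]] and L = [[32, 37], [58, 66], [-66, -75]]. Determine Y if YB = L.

B is on the right of Y, so right-multiply by B⁻¹: Y = LB⁻¹.
det B = -2, so B⁻¹ = [[-7/2, -9/2], [3, 4]].
Y = LB⁻¹ = [[32, 37], [58, 66], [-66, -75]] · [[-7/2, -9/2], [3, 4]] = [[-1, 4], [-5, 3], [6, -3]].

Y = [[-1, 4], [-5, 3], [6, -3]]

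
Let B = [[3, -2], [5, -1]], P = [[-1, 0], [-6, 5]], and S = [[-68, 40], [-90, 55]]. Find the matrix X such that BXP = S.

X = [[4, 2], [-4, -1]]

Left-multiply by B⁻¹ and right-multiply by P⁻¹: X = B⁻¹SP⁻¹.
det B = 7, so B⁻¹ = [[-1/7, 2/7], [-5/7, 3/7]].
det P = -5; the adjugate gives P⁻¹ = [[-1, 0], [-6/5, 1/5]].
B⁻¹S = [[-16, 10], [10, -5]].
X = (B⁻¹S)P⁻¹ = [[4, 2], [-4, -1]].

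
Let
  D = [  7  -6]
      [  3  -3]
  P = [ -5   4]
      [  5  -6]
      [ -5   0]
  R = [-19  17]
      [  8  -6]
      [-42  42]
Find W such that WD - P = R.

W = [[-3, -1], [1, 2], [-5, -4]]

WD = R + P = [[-24, 21], [13, -12], [-47, 42]].
D is on the right of W, so right-multiply by D⁻¹: W = (R + P)D⁻¹.
D has determinant -3; D⁻¹ = [[1, -2], [1, -7/3]].
W = (R + P)D⁻¹ = [[-3, -1], [1, 2], [-5, -4]].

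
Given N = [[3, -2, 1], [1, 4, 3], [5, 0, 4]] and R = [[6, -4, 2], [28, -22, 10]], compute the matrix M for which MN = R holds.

N is on the right of M, so right-multiply by N⁻¹: M = RN⁻¹.
N has determinant 6; N⁻¹ = [[8/3, 4/3, -5/3], [11/6, 7/6, -4/3], [-10/3, -5/3, 7/3]].
M = RN⁻¹ = [[6, -4, 2], [28, -22, 10]] · [[8/3, 4/3, -5/3], [11/6, 7/6, -4/3], [-10/3, -5/3, 7/3]] = [[2, 0, 0], [1, -5, 6]].

M = [[2, 0, 0], [1, -5, 6]]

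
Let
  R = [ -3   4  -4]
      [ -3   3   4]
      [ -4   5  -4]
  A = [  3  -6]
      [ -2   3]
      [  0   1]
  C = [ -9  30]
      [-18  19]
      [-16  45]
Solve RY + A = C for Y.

Y = [[0, -4], [-4, 4], [-1, -2]]

RY = C − A = [[-12, 36], [-16, 16], [-16, 44]].
Left-multiplying both sides by R⁻¹ gives Y = R⁻¹(C − A).
det R = -4; the adjugate gives R⁻¹ = [[8, 1, -7], [7, 1, -6], [3/4, 1/4, -3/4]].
Y = R⁻¹(C − A) = [[0, -4], [-4, 4], [-1, -2]].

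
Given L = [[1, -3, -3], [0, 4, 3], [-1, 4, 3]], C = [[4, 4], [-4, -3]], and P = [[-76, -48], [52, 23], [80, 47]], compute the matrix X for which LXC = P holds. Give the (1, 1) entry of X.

Left-multiply by L⁻¹ and right-multiply by C⁻¹: X = L⁻¹PC⁻¹.
det L = -3; the adjugate gives L⁻¹ = [[0, 1, -1], [1, 0, 1], [-4/3, 1/3, -4/3]].
C has determinant 4; C⁻¹ = [[-3/4, -1], [1, 1]].
L⁻¹P = [[-28, -24], [4, -1], [12, 9]].
X = (L⁻¹P)C⁻¹ = [[-3, 4], [-4, -5], [0, -3]].

-3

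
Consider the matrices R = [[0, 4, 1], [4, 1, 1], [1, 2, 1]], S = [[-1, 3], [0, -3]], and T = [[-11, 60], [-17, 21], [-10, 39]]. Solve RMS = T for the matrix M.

M = R⁻¹TS⁻¹ (apply R⁻¹ on the left and S⁻¹ on the right).
det R = -5, so R⁻¹ = [[1/5, 2/5, -3/5], [3/5, 1/5, -4/5], [-7/5, -4/5, 16/5]].
det S = 3; the adjugate gives S⁻¹ = [[-1, -1], [0, -1/3]].
R⁻¹T = [[-3, -3], [-2, 9], [-3, 24]].
M = (R⁻¹T)S⁻¹ = [[3, 4], [2, -1], [3, -5]].

M = [[3, 4], [2, -1], [3, -5]]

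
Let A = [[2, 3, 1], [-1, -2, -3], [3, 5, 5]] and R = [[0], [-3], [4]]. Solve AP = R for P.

P = [[-2], [1], [1]]

Left-multiplying both sides by A⁻¹ gives P = A⁻¹R.
det A = -1, so A⁻¹ = [[-5, 10, 7], [4, -7, -5], [-1, 1, 1]].
P = A⁻¹R = [[-5, 10, 7], [4, -7, -5], [-1, 1, 1]] · [[0], [-3], [4]] = [[-2], [1], [1]].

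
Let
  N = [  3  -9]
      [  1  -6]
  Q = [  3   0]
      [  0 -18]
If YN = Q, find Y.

Y = [[2, -3], [-2, 6]]

Since N sits to the right of Y, Y = QN⁻¹.
N has determinant -9; N⁻¹ = [[2/3, -1], [1/9, -1/3]].
Y = QN⁻¹ = [[3, 0], [0, -18]] · [[2/3, -1], [1/9, -1/3]] = [[2, -3], [-2, 6]].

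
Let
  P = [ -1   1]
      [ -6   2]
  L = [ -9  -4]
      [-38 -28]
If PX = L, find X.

Since P multiplies X on the left, X = P⁻¹L.
det P = 4; the adjugate gives P⁻¹ = [[1/2, -1/4], [3/2, -1/4]].
X = P⁻¹L = [[1/2, -1/4], [3/2, -1/4]] · [[-9, -4], [-38, -28]] = [[5, 5], [-4, 1]].

X = [[5, 5], [-4, 1]]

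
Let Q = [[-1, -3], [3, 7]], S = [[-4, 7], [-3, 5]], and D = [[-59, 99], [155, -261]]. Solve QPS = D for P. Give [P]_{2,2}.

-5

P = Q⁻¹DS⁻¹ (apply Q⁻¹ on the left and S⁻¹ on the right).
Q has determinant 2; Q⁻¹ = [[7/2, 3/2], [-3/2, -1/2]].
S has determinant 1; S⁻¹ = [[5, -7], [3, -4]].
Q⁻¹D = [[26, -45], [11, -18]].
P = (Q⁻¹D)S⁻¹ = [[-5, -2], [1, -5]].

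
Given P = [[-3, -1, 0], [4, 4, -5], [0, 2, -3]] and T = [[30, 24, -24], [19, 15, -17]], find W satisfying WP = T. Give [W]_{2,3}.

-1

Right-multiplying both sides by P⁻¹ gives W = TP⁻¹.
det P = -6; the adjugate gives P⁻¹ = [[1/3, 1/2, -5/6], [-2, -3/2, 5/2], [-4/3, -1, 4/3]].
W = TP⁻¹ = [[30, 24, -24], [19, 15, -17]] · [[1/3, 1/2, -5/6], [-2, -3/2, 5/2], [-4/3, -1, 4/3]] = [[-6, 3, 3], [-1, 4, -1]].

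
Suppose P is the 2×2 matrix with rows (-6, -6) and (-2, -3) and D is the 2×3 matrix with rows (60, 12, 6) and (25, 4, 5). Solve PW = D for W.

W = [[-5, -2, 2], [-5, 0, -3]]

Since P multiplies W on the left, W = P⁻¹D.
det P = 6; the adjugate gives P⁻¹ = [[-1/2, 1], [1/3, -1]].
W = P⁻¹D = [[-1/2, 1], [1/3, -1]] · [[60, 12, 6], [25, 4, 5]] = [[-5, -2, 2], [-5, 0, -3]].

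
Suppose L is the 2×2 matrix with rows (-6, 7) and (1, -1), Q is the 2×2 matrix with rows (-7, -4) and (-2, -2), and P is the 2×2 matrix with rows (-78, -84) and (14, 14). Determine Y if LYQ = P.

Y = L⁻¹PQ⁻¹ (apply L⁻¹ on the left and Q⁻¹ on the right).
L has determinant -1; L⁻¹ = [[1, 7], [1, 6]].
det Q = 6, so Q⁻¹ = [[-1/3, 2/3], [1/3, -7/6]].
L⁻¹P = [[20, 14], [6, 0]].
Y = (L⁻¹P)Q⁻¹ = [[-2, -3], [-2, 4]].

Y = [[-2, -3], [-2, 4]]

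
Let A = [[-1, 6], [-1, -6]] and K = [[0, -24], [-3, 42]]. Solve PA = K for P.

P = [[-2, 2], [5, -2]]

Since A sits to the right of P, P = KA⁻¹.
A has determinant 12; A⁻¹ = [[-1/2, -1/2], [1/12, -1/12]].
P = KA⁻¹ = [[0, -24], [-3, 42]] · [[-1/2, -1/2], [1/12, -1/12]] = [[-2, 2], [5, -2]].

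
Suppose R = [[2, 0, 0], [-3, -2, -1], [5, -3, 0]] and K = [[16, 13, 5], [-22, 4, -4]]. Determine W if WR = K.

W = [[3, -5, -1], [5, 4, -4]]

Right-multiplying both sides by R⁻¹ gives W = KR⁻¹.
det R = -6; the adjugate gives R⁻¹ = [[1/2, 0, 0], [5/6, 0, -1/3], [-19/6, -1, 2/3]].
W = KR⁻¹ = [[16, 13, 5], [-22, 4, -4]] · [[1/2, 0, 0], [5/6, 0, -1/3], [-19/6, -1, 2/3]] = [[3, -5, -1], [5, 4, -4]].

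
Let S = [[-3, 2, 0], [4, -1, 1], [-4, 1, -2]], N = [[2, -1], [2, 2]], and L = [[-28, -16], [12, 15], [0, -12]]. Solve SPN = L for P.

P = [[0, 2], [-2, -2], [-3, -3]]

P = S⁻¹LN⁻¹ (apply S⁻¹ on the left and N⁻¹ on the right).
S has determinant 5; S⁻¹ = [[1/5, 4/5, 2/5], [4/5, 6/5, 3/5], [0, -1, -1]].
det N = 6; the adjugate gives N⁻¹ = [[1/3, 1/6], [-1/3, 1/3]].
S⁻¹L = [[4, 4], [-8, -2], [-12, -3]].
P = (S⁻¹L)N⁻¹ = [[0, 2], [-2, -2], [-3, -3]].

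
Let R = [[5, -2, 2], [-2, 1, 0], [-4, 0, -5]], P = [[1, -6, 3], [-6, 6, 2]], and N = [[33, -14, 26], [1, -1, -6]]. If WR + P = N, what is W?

W = [[4, 0, -3], [1, -5, 2]]

WR = N − P = [[32, -8, 23], [7, -7, -8]].
R is on the right of W, so right-multiply by R⁻¹: W = (N − P)R⁻¹.
det R = 3, so R⁻¹ = [[-5/3, -10/3, -2/3], [-10/3, -17/3, -4/3], [4/3, 8/3, 1/3]].
W = (N − P)R⁻¹ = [[4, 0, -3], [1, -5, 2]].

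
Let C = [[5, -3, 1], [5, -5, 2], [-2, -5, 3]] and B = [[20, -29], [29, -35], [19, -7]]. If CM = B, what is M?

C is on the left of M, so left-multiply by C⁻¹: M = C⁻¹B.
C has determinant -3; C⁻¹ = [[5/3, -4/3, 1/3], [19/3, -17/3, 5/3], [35/3, -31/3, 10/3]].
M = C⁻¹B = [[5/3, -4/3, 1/3], [19/3, -17/3, 5/3], [35/3, -31/3, 10/3]] · [[20, -29], [29, -35], [19, -7]] = [[1, -4], [-6, 3], [-3, 0]].

M = [[1, -4], [-6, 3], [-3, 0]]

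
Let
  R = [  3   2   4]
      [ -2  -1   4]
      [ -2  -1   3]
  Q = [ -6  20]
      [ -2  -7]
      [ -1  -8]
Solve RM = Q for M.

R is on the left of M, so left-multiply by R⁻¹: M = R⁻¹Q.
R has determinant -1; R⁻¹ = [[-1, 10, -12], [2, -17, 20], [0, 1, -1]].
M = R⁻¹Q = [[-1, 10, -12], [2, -17, 20], [0, 1, -1]] · [[-6, 20], [-2, -7], [-1, -8]] = [[-2, 6], [2, -1], [-1, 1]].

M = [[-2, 6], [2, -1], [-1, 1]]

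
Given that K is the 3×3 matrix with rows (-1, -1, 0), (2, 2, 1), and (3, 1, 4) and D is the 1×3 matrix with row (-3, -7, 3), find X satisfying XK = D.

X = [[-1, -5, 2]]

K is on the right of X, so right-multiply by K⁻¹: X = DK⁻¹.
K has determinant -2; K⁻¹ = [[-7/2, -2, 1/2], [5/2, 2, -1/2], [2, 1, 0]].
X = DK⁻¹ = [[-3, -7, 3]] · [[-7/2, -2, 1/2], [5/2, 2, -1/2], [2, 1, 0]] = [[-1, -5, 2]].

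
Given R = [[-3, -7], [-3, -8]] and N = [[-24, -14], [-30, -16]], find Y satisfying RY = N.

Y = [[-6, 0], [6, 2]]

Left-multiplying both sides by R⁻¹ gives Y = R⁻¹N.
det R = 3, so R⁻¹ = [[-8/3, 7/3], [1, -1]].
Y = R⁻¹N = [[-8/3, 7/3], [1, -1]] · [[-24, -14], [-30, -16]] = [[-6, 0], [6, 2]].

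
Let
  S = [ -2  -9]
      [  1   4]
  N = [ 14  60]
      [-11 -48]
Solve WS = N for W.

Since S sits to the right of W, W = NS⁻¹.
det S = 1, so S⁻¹ = [[4, 9], [-1, -2]].
W = NS⁻¹ = [[14, 60], [-11, -48]] · [[4, 9], [-1, -2]] = [[-4, 6], [4, -3]].

W = [[-4, 6], [4, -3]]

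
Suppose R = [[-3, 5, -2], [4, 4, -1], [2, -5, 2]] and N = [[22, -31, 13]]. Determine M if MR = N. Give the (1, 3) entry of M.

3

Right-multiplying both sides by R⁻¹ gives M = NR⁻¹.
det R = -3, so R⁻¹ = [[-1, 0, -1], [10/3, 2/3, 11/3], [28/3, 5/3, 32/3]].
M = NR⁻¹ = [[22, -31, 13]] · [[-1, 0, -1], [10/3, 2/3, 11/3], [28/3, 5/3, 32/3]] = [[-4, 1, 3]].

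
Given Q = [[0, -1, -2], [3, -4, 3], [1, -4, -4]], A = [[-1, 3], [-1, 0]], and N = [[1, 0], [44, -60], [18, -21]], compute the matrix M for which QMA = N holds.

M = Q⁻¹NA⁻¹ (apply Q⁻¹ on the left and A⁻¹ on the right).
det Q = 1, so Q⁻¹ = [[28, 4, -11], [15, 2, -6], [-8, -1, 3]].
A has determinant 3; A⁻¹ = [[0, -1], [1/3, -1/3]].
Q⁻¹N = [[6, -9], [-5, 6], [2, -3]].
M = (Q⁻¹N)A⁻¹ = [[-3, -3], [2, 3], [-1, -1]].

M = [[-3, -3], [2, 3], [-1, -1]]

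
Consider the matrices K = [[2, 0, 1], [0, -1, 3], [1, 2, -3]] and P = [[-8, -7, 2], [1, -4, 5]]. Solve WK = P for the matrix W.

Since K sits to the right of W, W = PK⁻¹.
K has determinant -5; K⁻¹ = [[3/5, -2/5, -1/5], [-3/5, 7/5, 6/5], [-1/5, 4/5, 2/5]].
W = PK⁻¹ = [[-8, -7, 2], [1, -4, 5]] · [[3/5, -2/5, -1/5], [-3/5, 7/5, 6/5], [-1/5, 4/5, 2/5]] = [[-1, -5, -6], [2, -2, -3]].

W = [[-1, -5, -6], [2, -2, -3]]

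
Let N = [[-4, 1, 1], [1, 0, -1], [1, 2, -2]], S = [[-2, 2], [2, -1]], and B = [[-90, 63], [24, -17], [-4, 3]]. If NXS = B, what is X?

X = [[-3, 5], [4, -5], [2, -2]]

X = N⁻¹BS⁻¹ (apply N⁻¹ on the left and S⁻¹ on the right).
det N = -5, so N⁻¹ = [[-2/5, -4/5, 1/5], [-1/5, -7/5, 3/5], [-2/5, -9/5, 1/5]].
det S = -2, so S⁻¹ = [[1/2, 1], [1, 1]].
N⁻¹B = [[16, -11], [-18, 13], [-8, 6]].
X = (N⁻¹B)S⁻¹ = [[-3, 5], [4, -5], [2, -2]].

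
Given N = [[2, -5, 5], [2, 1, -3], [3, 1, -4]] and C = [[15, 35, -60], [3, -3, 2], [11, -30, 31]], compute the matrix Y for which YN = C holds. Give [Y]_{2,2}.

Since N sits to the right of Y, Y = CN⁻¹.
det N = -2, so N⁻¹ = [[1/2, 15/2, -5], [1/2, 23/2, -8], [1/2, 17/2, -6]].
Y = CN⁻¹ = [[15, 35, -60], [3, -3, 2], [11, -30, 31]] · [[1/2, 15/2, -5], [1/2, 23/2, -8], [1/2, 17/2, -6]] = [[-5, 5, 5], [1, 5, -3], [6, 1, -1]].

5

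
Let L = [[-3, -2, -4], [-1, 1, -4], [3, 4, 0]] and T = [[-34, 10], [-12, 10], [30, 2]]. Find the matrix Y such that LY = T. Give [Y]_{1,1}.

2

L is on the left of Y, so left-multiply by L⁻¹: Y = L⁻¹T.
L has determinant 4; L⁻¹ = [[4, -4, 3], [-3, 3, -2], [-7/4, 3/2, -5/4]].
Y = L⁻¹T = [[4, -4, 3], [-3, 3, -2], [-7/4, 3/2, -5/4]] · [[-34, 10], [-12, 10], [30, 2]] = [[2, 6], [6, -4], [4, -5]].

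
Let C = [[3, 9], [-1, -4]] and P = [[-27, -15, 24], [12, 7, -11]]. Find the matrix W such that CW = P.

C is on the left of W, so left-multiply by C⁻¹: W = C⁻¹P.
det C = -3; the adjugate gives C⁻¹ = [[4/3, 3], [-1/3, -1]].
W = C⁻¹P = [[4/3, 3], [-1/3, -1]] · [[-27, -15, 24], [12, 7, -11]] = [[0, 1, -1], [-3, -2, 3]].

W = [[0, 1, -1], [-3, -2, 3]]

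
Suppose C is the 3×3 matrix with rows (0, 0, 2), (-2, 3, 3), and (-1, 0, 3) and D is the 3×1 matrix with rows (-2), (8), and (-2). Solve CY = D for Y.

Y = [[-1], [3], [-1]]

C is on the left of Y, so left-multiply by C⁻¹: Y = C⁻¹D.
det C = 6; the adjugate gives C⁻¹ = [[3/2, 0, -1], [1/2, 1/3, -2/3], [1/2, 0, 0]].
Y = C⁻¹D = [[3/2, 0, -1], [1/2, 1/3, -2/3], [1/2, 0, 0]] · [[-2], [8], [-2]] = [[-1], [3], [-1]].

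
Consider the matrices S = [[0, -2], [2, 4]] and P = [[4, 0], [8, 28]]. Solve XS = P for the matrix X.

Right-multiplying both sides by S⁻¹ gives X = PS⁻¹.
S has determinant 4; S⁻¹ = [[1, 1/2], [-1/2, 0]].
X = PS⁻¹ = [[4, 0], [8, 28]] · [[1, 1/2], [-1/2, 0]] = [[4, 2], [-6, 4]].

X = [[4, 2], [-6, 4]]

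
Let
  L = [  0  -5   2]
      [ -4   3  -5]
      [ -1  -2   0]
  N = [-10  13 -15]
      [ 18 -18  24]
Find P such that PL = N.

L is on the right of P, so right-multiply by L⁻¹: P = NL⁻¹.
det L = -3, so L⁻¹ = [[10/3, 4/3, -19/3], [-5/3, -2/3, 8/3], [-11/3, -5/3, 20/3]].
P = NL⁻¹ = [[-10, 13, -15], [18, -18, 24]] · [[10/3, 4/3, -19/3], [-5/3, -2/3, 8/3], [-11/3, -5/3, 20/3]] = [[0, 3, -2], [2, -4, -2]].

P = [[0, 3, -2], [2, -4, -2]]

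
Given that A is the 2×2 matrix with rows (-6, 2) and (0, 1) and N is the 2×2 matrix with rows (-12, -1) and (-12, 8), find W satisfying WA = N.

W = [[2, -5], [2, 4]]

Right-multiplying both sides by A⁻¹ gives W = NA⁻¹.
det A = -6; the adjugate gives A⁻¹ = [[-1/6, 1/3], [0, 1]].
W = NA⁻¹ = [[-12, -1], [-12, 8]] · [[-1/6, 1/3], [0, 1]] = [[2, -5], [2, 4]].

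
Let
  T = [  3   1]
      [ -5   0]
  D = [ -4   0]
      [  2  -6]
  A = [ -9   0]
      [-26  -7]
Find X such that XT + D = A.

X = [[0, 1], [-1, 5]]

XT = A − D = [[-5, 0], [-28, -1]].
Since T sits to the right of X, X = (A − D)T⁻¹.
det T = 5; the adjugate gives T⁻¹ = [[0, -1/5], [1, 3/5]].
X = (A − D)T⁻¹ = [[0, 1], [-1, 5]].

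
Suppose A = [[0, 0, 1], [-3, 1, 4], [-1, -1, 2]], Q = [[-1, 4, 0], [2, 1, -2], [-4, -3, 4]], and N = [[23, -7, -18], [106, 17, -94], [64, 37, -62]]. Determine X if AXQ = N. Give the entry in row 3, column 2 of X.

Isolating X: multiply by A⁻¹ from the left and Q⁻¹ from the right, so X = A⁻¹NQ⁻¹.
A has determinant 4; A⁻¹ = [[3/2, -1/4, -1/4], [1/2, 1/4, -3/4], [1, 0, 0]].
det Q = 2; the adjugate gives Q⁻¹ = [[-1, -8, -4], [0, -2, -1], [-1, -19/2, -9/2]].
A⁻¹N = [[-8, -24, 12], [-10, -27, 14], [23, -7, -18]].
X = (A⁻¹N)Q⁻¹ = [[-4, -2, 2], [-4, 1, 4], [-5, 1, -4]].

1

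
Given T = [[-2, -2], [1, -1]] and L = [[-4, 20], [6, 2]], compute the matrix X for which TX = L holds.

X = [[4, -4], [-2, -6]]

T is on the left of X, so left-multiply by T⁻¹: X = T⁻¹L.
det T = 4; the adjugate gives T⁻¹ = [[-1/4, 1/2], [-1/4, -1/2]].
X = T⁻¹L = [[-1/4, 1/2], [-1/4, -1/2]] · [[-4, 20], [6, 2]] = [[4, -4], [-2, -6]].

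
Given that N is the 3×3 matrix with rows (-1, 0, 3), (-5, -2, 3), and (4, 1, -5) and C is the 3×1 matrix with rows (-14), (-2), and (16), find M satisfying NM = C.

M = [[-4], [2], [-6]]

Since N multiplies M on the left, M = N⁻¹C.
N has determinant 2; N⁻¹ = [[7/2, 3/2, 3], [-13/2, -7/2, -6], [3/2, 1/2, 1]].
M = N⁻¹C = [[7/2, 3/2, 3], [-13/2, -7/2, -6], [3/2, 1/2, 1]] · [[-14], [-2], [16]] = [[-4], [2], [-6]].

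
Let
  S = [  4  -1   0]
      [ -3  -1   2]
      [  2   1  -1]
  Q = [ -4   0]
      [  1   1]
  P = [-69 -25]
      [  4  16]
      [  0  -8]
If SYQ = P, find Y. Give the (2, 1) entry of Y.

-3

Isolating Y: multiply by S⁻¹ from the left and Q⁻¹ from the right, so Y = S⁻¹PQ⁻¹.
det S = -5; the adjugate gives S⁻¹ = [[1/5, 1/5, 2/5], [-1/5, 4/5, 8/5], [1/5, 6/5, 7/5]].
Q has determinant -4; Q⁻¹ = [[-1/4, 0], [1/4, 1]].
S⁻¹P = [[-13, -5], [17, 5], [-9, 3]].
Y = (S⁻¹P)Q⁻¹ = [[2, -5], [-3, 5], [3, 3]].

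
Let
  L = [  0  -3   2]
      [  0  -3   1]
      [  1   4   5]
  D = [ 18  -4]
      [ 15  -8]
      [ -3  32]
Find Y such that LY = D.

L is on the left of Y, so left-multiply by L⁻¹: Y = L⁻¹D.
det L = 3; the adjugate gives L⁻¹ = [[-19/3, 23/3, 1], [1/3, -2/3, 0], [1, -1, 0]].
Y = L⁻¹D = [[-19/3, 23/3, 1], [1/3, -2/3, 0], [1, -1, 0]] · [[18, -4], [15, -8], [-3, 32]] = [[-2, -4], [-4, 4], [3, 4]].

Y = [[-2, -4], [-4, 4], [3, 4]]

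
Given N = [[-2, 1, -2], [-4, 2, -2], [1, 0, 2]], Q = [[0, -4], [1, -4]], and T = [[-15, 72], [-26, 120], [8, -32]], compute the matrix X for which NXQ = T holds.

X = [[-2, 4], [-5, -3], [1, 2]]

X = N⁻¹TQ⁻¹ (apply N⁻¹ on the left and Q⁻¹ on the right).
N has determinant 2; N⁻¹ = [[2, -1, 1], [3, -1, 2], [-1, 1/2, 0]].
det Q = 4, so Q⁻¹ = [[-1, 1], [-1/4, 0]].
N⁻¹T = [[4, -8], [-3, 32], [2, -12]].
X = (N⁻¹T)Q⁻¹ = [[-2, 4], [-5, -3], [1, 2]].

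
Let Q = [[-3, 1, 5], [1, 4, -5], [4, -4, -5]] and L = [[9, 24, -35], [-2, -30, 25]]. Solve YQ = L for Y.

Q is on the right of Y, so right-multiply by Q⁻¹: Y = LQ⁻¹.
det Q = 5, so Q⁻¹ = [[-8, -3, -5], [-3, -1, -2], [-4, -8/5, -13/5]].
Y = LQ⁻¹ = [[9, 24, -35], [-2, -30, 25]] · [[-8, -3, -5], [-3, -1, -2], [-4, -8/5, -13/5]] = [[-4, 5, -2], [6, -4, 5]].

Y = [[-4, 5, -2], [6, -4, 5]]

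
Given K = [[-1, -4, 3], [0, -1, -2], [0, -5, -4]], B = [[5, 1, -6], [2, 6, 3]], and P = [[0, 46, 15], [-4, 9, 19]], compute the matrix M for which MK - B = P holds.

MK = P + B = [[5, 47, 9], [-2, 15, 22]].
Since K sits to the right of M, M = (P + B)K⁻¹.
det K = 6; the adjugate gives K⁻¹ = [[-1, -31/6, 11/6], [0, 2/3, -1/3], [0, -5/6, 1/6]].
M = (P + B)K⁻¹ = [[-5, -2, -5], [2, 2, -5]].

M = [[-5, -2, -5], [2, 2, -5]]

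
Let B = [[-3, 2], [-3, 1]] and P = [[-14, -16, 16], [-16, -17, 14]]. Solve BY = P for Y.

B is on the left of Y, so left-multiply by B⁻¹: Y = B⁻¹P.
B has determinant 3; B⁻¹ = [[1/3, -2/3], [1, -1]].
Y = B⁻¹P = [[1/3, -2/3], [1, -1]] · [[-14, -16, 16], [-16, -17, 14]] = [[6, 6, -4], [2, 1, 2]].

Y = [[6, 6, -4], [2, 1, 2]]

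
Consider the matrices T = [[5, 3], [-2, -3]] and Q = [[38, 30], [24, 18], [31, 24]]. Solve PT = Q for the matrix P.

Right-multiplying both sides by T⁻¹ gives P = QT⁻¹.
det T = -9, so T⁻¹ = [[1/3, 1/3], [-2/9, -5/9]].
P = QT⁻¹ = [[38, 30], [24, 18], [31, 24]] · [[1/3, 1/3], [-2/9, -5/9]] = [[6, -4], [4, -2], [5, -3]].

P = [[6, -4], [4, -2], [5, -3]]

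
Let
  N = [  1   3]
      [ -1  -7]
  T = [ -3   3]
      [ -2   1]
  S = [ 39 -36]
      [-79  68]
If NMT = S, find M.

M = [[-5, 3], [-2, -2]]

M = N⁻¹ST⁻¹ (apply N⁻¹ on the left and T⁻¹ on the right).
N has determinant -4; N⁻¹ = [[7/4, 3/4], [-1/4, -1/4]].
T has determinant 3; T⁻¹ = [[1/3, -1], [2/3, -1]].
N⁻¹S = [[9, -12], [10, -8]].
M = (N⁻¹S)T⁻¹ = [[-5, 3], [-2, -2]].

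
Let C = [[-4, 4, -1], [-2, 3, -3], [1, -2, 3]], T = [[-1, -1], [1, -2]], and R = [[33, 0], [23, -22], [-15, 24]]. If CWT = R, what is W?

Isolating W: multiply by C⁻¹ from the left and T⁻¹ from the right, so W = C⁻¹RT⁻¹.
C has determinant -1; C⁻¹ = [[-3, 10, 9], [-3, 11, 10], [-1, 4, 4]].
det T = 3; the adjugate gives T⁻¹ = [[-2/3, 1/3], [-1/3, -1/3]].
C⁻¹R = [[-4, -4], [4, -2], [-1, 8]].
W = (C⁻¹R)T⁻¹ = [[4, 0], [-2, 2], [-2, -3]].

W = [[4, 0], [-2, 2], [-2, -3]]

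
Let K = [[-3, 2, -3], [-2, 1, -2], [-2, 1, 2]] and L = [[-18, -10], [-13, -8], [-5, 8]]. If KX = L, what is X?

X = [[6, 2], [3, 4], [2, 4]]

Since K multiplies X on the left, X = K⁻¹L.
det K = 4; the adjugate gives K⁻¹ = [[1, -7/4, -1/4], [2, -3, 0], [0, -1/4, 1/4]].
X = K⁻¹L = [[1, -7/4, -1/4], [2, -3, 0], [0, -1/4, 1/4]] · [[-18, -10], [-13, -8], [-5, 8]] = [[6, 2], [3, 4], [2, 4]].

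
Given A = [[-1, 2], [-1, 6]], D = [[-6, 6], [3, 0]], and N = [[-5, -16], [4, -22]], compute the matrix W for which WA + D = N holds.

W = [[4, -5], [4, -5]]

WA = N − D = [[1, -22], [1, -22]].
Since A sits to the right of W, W = (N − D)A⁻¹.
det A = -4; the adjugate gives A⁻¹ = [[-3/2, 1/2], [-1/4, 1/4]].
W = (N − D)A⁻¹ = [[4, -5], [4, -5]].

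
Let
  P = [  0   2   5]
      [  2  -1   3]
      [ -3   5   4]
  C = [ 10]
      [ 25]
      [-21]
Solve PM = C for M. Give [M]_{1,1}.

Left-multiplying both sides by P⁻¹ gives M = P⁻¹C.
det P = 1; the adjugate gives P⁻¹ = [[-19, 17, 11], [-17, 15, 10], [7, -6, -4]].
M = P⁻¹C = [[-19, 17, 11], [-17, 15, 10], [7, -6, -4]] · [[10], [25], [-21]] = [[4], [-5], [4]].

4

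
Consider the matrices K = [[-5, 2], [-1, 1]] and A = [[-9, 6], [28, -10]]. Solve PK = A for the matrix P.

P = [[1, 4], [-6, 2]]

K is on the right of P, so right-multiply by K⁻¹: P = AK⁻¹.
det K = -3; the adjugate gives K⁻¹ = [[-1/3, 2/3], [-1/3, 5/3]].
P = AK⁻¹ = [[-9, 6], [28, -10]] · [[-1/3, 2/3], [-1/3, 5/3]] = [[1, 4], [-6, 2]].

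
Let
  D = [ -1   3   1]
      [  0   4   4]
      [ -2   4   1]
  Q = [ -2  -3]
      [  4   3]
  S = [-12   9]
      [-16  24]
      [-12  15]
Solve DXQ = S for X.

X = [[2, -1], [-2, -3], [-4, -1]]

Left-multiply by D⁻¹ and right-multiply by Q⁻¹: X = D⁻¹SQ⁻¹.
D has determinant -4; D⁻¹ = [[3, -1/4, -2], [2, -1/4, -1], [-2, 1/2, 1]].
Q has determinant 6; Q⁻¹ = [[1/2, 1/2], [-2/3, -1/3]].
D⁻¹S = [[-8, -9], [-8, -3], [4, 9]].
X = (D⁻¹S)Q⁻¹ = [[2, -1], [-2, -3], [-4, -1]].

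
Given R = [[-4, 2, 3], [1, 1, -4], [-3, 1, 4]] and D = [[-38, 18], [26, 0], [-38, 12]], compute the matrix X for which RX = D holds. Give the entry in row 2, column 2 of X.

Left-multiplying both sides by R⁻¹ gives X = R⁻¹D.
det R = -4; the adjugate gives R⁻¹ = [[-2, 5/4, 11/4], [-2, 7/4, 13/4], [-1, 1/2, 3/2]].
X = R⁻¹D = [[-2, 5/4, 11/4], [-2, 7/4, 13/4], [-1, 1/2, 3/2]] · [[-38, 18], [26, 0], [-38, 12]] = [[4, -3], [-2, 3], [-6, 0]].

3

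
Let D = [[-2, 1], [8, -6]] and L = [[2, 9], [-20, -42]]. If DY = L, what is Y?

Y = [[2, -3], [6, 3]]

D is on the left of Y, so left-multiply by D⁻¹: Y = D⁻¹L.
det D = 4; the adjugate gives D⁻¹ = [[-3/2, -1/4], [-2, -1/2]].
Y = D⁻¹L = [[-3/2, -1/4], [-2, -1/2]] · [[2, 9], [-20, -42]] = [[2, -3], [6, 3]].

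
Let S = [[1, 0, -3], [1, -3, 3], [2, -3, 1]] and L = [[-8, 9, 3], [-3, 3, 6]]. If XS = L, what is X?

Right-multiplying both sides by S⁻¹ gives X = LS⁻¹.
det S = -3; the adjugate gives S⁻¹ = [[-2, -3, 3], [-5/3, -7/3, 2], [-1, -1, 1]].
X = LS⁻¹ = [[-8, 9, 3], [-3, 3, 6]] · [[-2, -3, 3], [-5/3, -7/3, 2], [-1, -1, 1]] = [[-2, 0, -3], [-5, -4, 3]].

X = [[-2, 0, -3], [-5, -4, 3]]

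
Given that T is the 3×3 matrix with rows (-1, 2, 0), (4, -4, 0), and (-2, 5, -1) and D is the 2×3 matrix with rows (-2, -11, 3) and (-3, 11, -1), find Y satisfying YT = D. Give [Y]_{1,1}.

Right-multiplying both sides by T⁻¹ gives Y = DT⁻¹.
det T = 4, so T⁻¹ = [[1, 1/2, 0], [1, 1/4, 0], [3, 1/4, -1]].
Y = DT⁻¹ = [[-2, -11, 3], [-3, 11, -1]] · [[1, 1/2, 0], [1, 1/4, 0], [3, 1/4, -1]] = [[-4, -3, -3], [5, 1, 1]].

-4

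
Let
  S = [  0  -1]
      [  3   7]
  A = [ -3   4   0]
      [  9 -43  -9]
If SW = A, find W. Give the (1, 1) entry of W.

-4

Left-multiplying both sides by S⁻¹ gives W = S⁻¹A.
det S = 3; the adjugate gives S⁻¹ = [[7/3, 1/3], [-1, 0]].
W = S⁻¹A = [[7/3, 1/3], [-1, 0]] · [[-3, 4, 0], [9, -43, -9]] = [[-4, -5, -3], [3, -4, 0]].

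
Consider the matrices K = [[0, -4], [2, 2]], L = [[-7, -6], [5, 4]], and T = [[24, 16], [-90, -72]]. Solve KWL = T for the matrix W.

W = [[2, -5], [-2, -4]]

Left-multiply by K⁻¹ and right-multiply by L⁻¹: W = K⁻¹TL⁻¹.
det K = 8; the adjugate gives K⁻¹ = [[1/4, 1/2], [-1/4, 0]].
det L = 2; the adjugate gives L⁻¹ = [[2, 3], [-5/2, -7/2]].
K⁻¹T = [[-39, -32], [-6, -4]].
W = (K⁻¹T)L⁻¹ = [[2, -5], [-2, -4]].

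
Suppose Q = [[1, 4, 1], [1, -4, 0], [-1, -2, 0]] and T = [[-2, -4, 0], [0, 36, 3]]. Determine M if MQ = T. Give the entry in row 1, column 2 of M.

0

Q is on the right of M, so right-multiply by Q⁻¹: M = TQ⁻¹.
det Q = -6; the adjugate gives Q⁻¹ = [[0, 1/3, -2/3], [0, -1/6, -1/6], [1, 1/3, 4/3]].
M = TQ⁻¹ = [[-2, -4, 0], [0, 36, 3]] · [[0, 1/3, -2/3], [0, -1/6, -1/6], [1, 1/3, 4/3]] = [[0, 0, 2], [3, -5, -2]].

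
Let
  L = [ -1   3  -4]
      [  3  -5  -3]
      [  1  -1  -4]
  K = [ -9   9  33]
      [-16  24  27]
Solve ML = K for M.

M = [[-3, -3, -3], [-1, -5, -2]]

L is on the right of M, so right-multiply by L⁻¹: M = KL⁻¹.
det L = 2; the adjugate gives L⁻¹ = [[17/2, 8, -29/2], [9/2, 4, -15/2], [1, 1, -2]].
M = KL⁻¹ = [[-9, 9, 33], [-16, 24, 27]] · [[17/2, 8, -29/2], [9/2, 4, -15/2], [1, 1, -2]] = [[-3, -3, -3], [-1, -5, -2]].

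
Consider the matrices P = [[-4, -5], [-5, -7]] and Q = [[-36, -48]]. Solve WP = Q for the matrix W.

Right-multiplying both sides by P⁻¹ gives W = QP⁻¹.
P has determinant 3; P⁻¹ = [[-7/3, 5/3], [5/3, -4/3]].
W = QP⁻¹ = [[-36, -48]] · [[-7/3, 5/3], [5/3, -4/3]] = [[4, 4]].

W = [[4, 4]]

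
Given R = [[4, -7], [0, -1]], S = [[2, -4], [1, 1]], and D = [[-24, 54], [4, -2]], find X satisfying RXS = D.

Isolating X: multiply by R⁻¹ from the left and S⁻¹ from the right, so X = R⁻¹DS⁻¹.
det R = -4, so R⁻¹ = [[1/4, -7/4], [0, -1]].
det S = 6; the adjugate gives S⁻¹ = [[1/6, 2/3], [-1/6, 1/3]].
R⁻¹D = [[-13, 17], [-4, 2]].
X = (R⁻¹D)S⁻¹ = [[-5, -3], [-1, -2]].

X = [[-5, -3], [-1, -2]]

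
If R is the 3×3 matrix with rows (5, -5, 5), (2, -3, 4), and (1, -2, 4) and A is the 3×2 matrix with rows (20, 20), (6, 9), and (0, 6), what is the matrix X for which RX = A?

R is on the left of X, so left-multiply by R⁻¹: X = R⁻¹A.
R has determinant -5; R⁻¹ = [[4/5, -2, 1], [4/5, -3, 2], [1/5, -1, 1]].
X = R⁻¹A = [[4/5, -2, 1], [4/5, -3, 2], [1/5, -1, 1]] · [[20, 20], [6, 9], [0, 6]] = [[4, 4], [-2, 1], [-2, 1]].

X = [[4, 4], [-2, 1], [-2, 1]]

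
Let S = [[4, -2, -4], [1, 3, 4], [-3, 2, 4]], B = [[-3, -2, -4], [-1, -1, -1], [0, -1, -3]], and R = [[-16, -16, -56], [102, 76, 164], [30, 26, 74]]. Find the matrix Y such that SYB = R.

Y = [[-4, -2, 0], [-5, -1, 1], [-4, 2, -3]]

Y = S⁻¹RB⁻¹ (apply S⁻¹ on the left and B⁻¹ on the right).
S has determinant 4; S⁻¹ = [[1, 0, 1], [-4, 1, -5], [11/4, -1/2, 7/2]].
det B = -4; the adjugate gives B⁻¹ = [[-1/2, 1/2, 1/2], [3/4, -9/4, -1/4], [-1/4, 3/4, -1/4]].
S⁻¹R = [[14, 10, 18], [16, 10, 18], [10, 9, 23]].
Y = (S⁻¹R)B⁻¹ = [[-4, -2, 0], [-5, -1, 1], [-4, 2, -3]].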